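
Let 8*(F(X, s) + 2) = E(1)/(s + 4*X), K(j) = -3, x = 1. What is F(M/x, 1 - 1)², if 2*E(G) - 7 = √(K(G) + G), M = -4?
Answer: (519 + I*√2)²/65536 ≈ 4.1101 + 0.022399*I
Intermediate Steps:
E(G) = 7/2 + √(-3 + G)/2
F(X, s) = -2 + (7/2 + I*√2/2)/(8*(s + 4*X)) (F(X, s) = -2 + ((7/2 + √(-3 + 1)/2)/(s + 4*X))/8 = -2 + ((7/2 + √(-2)/2)/(s + 4*X))/8 = -2 + ((7/2 + (I*√2)/2)/(s + 4*X))/8 = -2 + ((7/2 + I*√2/2)/(s + 4*X))/8 = -2 + (7/2 + I*√2/2)/(8*(s + 4*X)))
F(M/x, 1 - 1)² = ((7 - (-512)/1 - 32*(1 - 1) + I*√2)/(16*((1 - 1) + 4*(-4/1))))² = ((7 - (-512) - 32*0 + I*√2)/(16*(0 + 4*(-4*1))))² = ((7 - 128*(-4) + 0 + I*√2)/(16*(0 + 4*(-4))))² = ((7 + 512 + 0 + I*√2)/(16*(0 - 16)))² = ((1/16)*(519 + I*√2)/(-16))² = ((1/16)*(-1/16)*(519 + I*√2))² = (-519/256 - I*√2/256)²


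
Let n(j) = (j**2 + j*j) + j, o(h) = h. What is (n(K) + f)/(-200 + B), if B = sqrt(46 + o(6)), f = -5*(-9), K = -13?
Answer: -18500/9987 - 185*sqrt(13)/9987 ≈ -1.9192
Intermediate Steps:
f = 45
B = 2*sqrt(13) (B = sqrt(46 + 6) = sqrt(52) = 2*sqrt(13) ≈ 7.2111)
n(j) = j + 2*j**2 (n(j) = (j**2 + j**2) + j = 2*j**2 + j = j + 2*j**2)
(n(K) + f)/(-200 + B) = (-13*(1 + 2*(-13)) + 45)/(-200 + 2*sqrt(13)) = (-13*(1 - 26) + 45)/(-200 + 2*sqrt(13)) = (-13*(-25) + 45)/(-200 + 2*sqrt(13)) = (325 + 45)/(-200 + 2*sqrt(13)) = 370/(-200 + 2*sqrt(13))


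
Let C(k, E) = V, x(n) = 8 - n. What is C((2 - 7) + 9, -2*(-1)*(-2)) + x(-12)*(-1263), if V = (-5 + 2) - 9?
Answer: -25272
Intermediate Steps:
V = -12 (V = -3 - 9 = -12)
C(k, E) = -12
C((2 - 7) + 9, -2*(-1)*(-2)) + x(-12)*(-1263) = -12 + (8 - 1*(-12))*(-1263) = -12 + (8 + 12)*(-1263) = -12 + 20*(-1263) = -12 - 25260 = -25272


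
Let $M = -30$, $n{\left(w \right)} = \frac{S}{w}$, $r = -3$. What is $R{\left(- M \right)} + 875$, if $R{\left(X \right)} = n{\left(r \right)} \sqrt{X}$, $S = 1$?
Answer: $875 - \frac{\sqrt{30}}{3} \approx 873.17$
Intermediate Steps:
$n{\left(w \right)} = \frac{1}{w}$ ($n{\left(w \right)} = 1 \frac{1}{w} = \frac{1}{w}$)
$R{\left(X \right)} = - \frac{\sqrt{X}}{3}$ ($R{\left(X \right)} = \frac{\sqrt{X}}{-3} = - \frac{\sqrt{X}}{3}$)
$R{\left(- M \right)} + 875 = - \frac{\sqrt{\left(-1\right) \left(-30\right)}}{3} + 875 = - \frac{\sqrt{30}}{3} + 875 = 875 - \frac{\sqrt{30}}{3}$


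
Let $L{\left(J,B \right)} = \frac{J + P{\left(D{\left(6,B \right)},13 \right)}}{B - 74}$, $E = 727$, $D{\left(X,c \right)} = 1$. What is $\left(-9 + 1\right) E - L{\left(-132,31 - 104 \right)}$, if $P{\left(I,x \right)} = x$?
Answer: $- \frac{122153}{21} \approx -5816.8$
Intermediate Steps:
$L{\left(J,B \right)} = \frac{13 + J}{-74 + B}$ ($L{\left(J,B \right)} = \frac{J + 13}{B - 74} = \frac{13 + J}{-74 + B}$)
$\left(-9 + 1\right) E - L{\left(-132,31 - 104 \right)} = \left(-9 + 1\right) 727 - \frac{13 - 132}{-74 + \left(31 - 104\right)} = \left(-8\right) 727 - \frac{1}{-74 + \left(31 - 104\right)} \left(-119\right) = -5816 - \frac{1}{-74 - 73} \left(-119\right) = -5816 - \frac{1}{-147} \left(-119\right) = -5816 - \left(- \frac{1}{147}\right) \left(-119\right) = -5816 - \frac{17}{21} = - \frac{122153}{21}$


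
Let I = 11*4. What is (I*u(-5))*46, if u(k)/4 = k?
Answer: -40480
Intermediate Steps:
I = 44
u(k) = 4*k
(I*u(-5))*46 = (44*(4*(-5)))*46 = (44*(-20))*46 = -880*46 = -40480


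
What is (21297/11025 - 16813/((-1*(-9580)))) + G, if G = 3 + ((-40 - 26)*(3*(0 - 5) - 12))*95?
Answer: 1192044045029/7041300 ≈ 1.6929e+5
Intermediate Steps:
G = 169293 (G = 3 - 66*(3*(-5) - 12)*95 = 3 - 66*(-15 - 12)*95 = 3 - 66*(-27)*95 = 3 + 1782*95 = 3 + 169290 = 169293)
(21297/11025 - 16813/((-1*(-9580)))) + G = (21297/11025 - 16813/((-1*(-9580)))) + 169293 = (21297*(1/11025) - 16813/9580) + 169293 = (7099/3675 - 16813*1/9580) + 169293 = (7099/3675 - 16813/9580) + 169293 = 1244129/7041300 + 169293 = 1192044045029/7041300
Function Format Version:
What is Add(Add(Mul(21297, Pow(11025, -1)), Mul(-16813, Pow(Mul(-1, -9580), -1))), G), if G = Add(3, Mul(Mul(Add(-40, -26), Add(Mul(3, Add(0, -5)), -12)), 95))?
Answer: Rational(1192044045029, 7041300) ≈ 1.6929e+5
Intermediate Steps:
G = 169293 (G = Add(3, Mul(Mul(-66, Add(Mul(3, -5), -12)), 95)) = Add(3, Mul(Mul(-66, Add(-15, -12)), 95)) = Add(3, Mul(Mul(-66, -27), 95)) = Add(3, Mul(1782, 95)) = Add(3, 169290) = 169293)
Add(Add(Mul(21297, Pow(11025, -1)), Mul(-16813, Pow(Mul(-1, -9580), -1))), G) = Add(Add(Mul(21297, Pow(11025, -1)), Mul(-16813, Pow(Mul(-1, -9580), -1))), 169293) = Add(Add(Mul(21297, Rational(1, 11025)), Mul(-16813, Pow(9580, -1))), 169293) = Add(Add(Rational(7099, 3675), Mul(-16813, Rational(1, 9580))), 169293) = Add(Add(Rational(7099, 3675), Rational(-16813, 9580)), 169293) = Add(Rational(1244129, 7041300), 169293) = Rational(1192044045029, 7041300)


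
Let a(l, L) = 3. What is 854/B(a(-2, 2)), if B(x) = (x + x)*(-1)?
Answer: -427/3 ≈ -142.33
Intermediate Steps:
B(x) = -2*x (B(x) = (2*x)*(-1) = -2*x)
854/B(a(-2, 2)) = 854/((-2*3)) = 854/(-6) = 854*(-⅙) = -427/3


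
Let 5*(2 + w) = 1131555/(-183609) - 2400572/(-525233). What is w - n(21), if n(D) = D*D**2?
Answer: -1488885549674174/160729176495 ≈ -9263.3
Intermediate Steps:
w = -372646153979/160729176495 (w = -2 + (1131555/(-183609) - 2400572/(-525233))/5 = -2 + (1131555*(-1/183609) - 2400572*(-1/525233))/5 = -2 + (-377185/61203 + 2400572/525233)/5 = -2 + (1/5)*(-51187800989/32145835299) = -2 - 51187800989/160729176495 = -372646153979/160729176495 ≈ -2.3185)
n(D) = D**3
w - n(21) = -372646153979/160729176495 - 1*21**3 = -372646153979/160729176495 - 1*9261 = -372646153979/160729176495 - 9261 = -1488885549674174/160729176495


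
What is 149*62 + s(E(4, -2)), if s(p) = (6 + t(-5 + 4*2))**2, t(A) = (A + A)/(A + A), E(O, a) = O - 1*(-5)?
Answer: 9287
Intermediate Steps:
E(O, a) = 5 + O (E(O, a) = O + 5 = 5 + O)
t(A) = 1 (t(A) = (2*A)/((2*A)) = (2*A)*(1/(2*A)) = 1)
s(p) = 49 (s(p) = (6 + 1)**2 = 7**2 = 49)
149*62 + s(E(4, -2)) = 149*62 + 49 = 9238 + 49 = 9287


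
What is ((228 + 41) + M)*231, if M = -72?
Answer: 45507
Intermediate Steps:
((228 + 41) + M)*231 = ((228 + 41) - 72)*231 = (269 - 72)*231 = 197*231 = 45507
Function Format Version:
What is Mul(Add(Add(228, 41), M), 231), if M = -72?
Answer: 45507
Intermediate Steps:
Mul(Add(Add(228, 41), M), 231) = Mul(Add(Add(228, 41), -72), 231) = Mul(Add(269, -72), 231) = Mul(197, 231) = 45507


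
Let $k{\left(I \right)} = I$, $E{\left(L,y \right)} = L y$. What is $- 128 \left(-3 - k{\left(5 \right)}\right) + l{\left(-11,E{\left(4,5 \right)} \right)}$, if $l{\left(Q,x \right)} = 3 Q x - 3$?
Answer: $361$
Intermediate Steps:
$l{\left(Q,x \right)} = -3 + 3 Q x$ ($l{\left(Q,x \right)} = 3 Q x - 3 = -3 + 3 Q x$)
$- 128 \left(-3 - k{\left(5 \right)}\right) + l{\left(-11,E{\left(4,5 \right)} \right)} = - 128 \left(-3 - 5\right) + \left(-3 + 3 \left(-11\right) 4 \cdot 5\right) = - 128 \left(-3 - 5\right) + \left(-3 + 3 \left(-11\right) 20\right) = \left(-128\right) \left(-8\right) - 663 = 1024 - 663 = 361$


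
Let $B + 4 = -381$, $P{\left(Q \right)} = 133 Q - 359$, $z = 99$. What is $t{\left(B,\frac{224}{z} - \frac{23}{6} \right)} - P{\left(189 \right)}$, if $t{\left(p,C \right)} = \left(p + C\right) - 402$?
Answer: $- \frac{5062181}{198} \approx -25567.0$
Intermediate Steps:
$P{\left(Q \right)} = -359 + 133 Q$
$B = -385$ ($B = -4 - 381 = -385$)
$t{\left(p,C \right)} = -402 + C + p$ ($t{\left(p,C \right)} = \left(C + p\right) - 402 = -402 + C + p$)
$t{\left(B,\frac{224}{z} - \frac{23}{6} \right)} - P{\left(189 \right)} = \left(-402 + \left(\frac{224}{99} - \frac{23}{6}\right) - 385\right) - \left(-359 + 133 \cdot 189\right) = \left(-402 + \left(224 \cdot \frac{1}{99} - \frac{23}{6}\right) - 385\right) - \left(-359 + 25137\right) = \left(-402 + \left(\frac{224}{99} - \frac{23}{6}\right) - 385\right) - 24778 = \left(-402 - \frac{311}{198} - 385\right) - 24778 = - \frac{156137}{198} - 24778 = - \frac{5062181}{198}$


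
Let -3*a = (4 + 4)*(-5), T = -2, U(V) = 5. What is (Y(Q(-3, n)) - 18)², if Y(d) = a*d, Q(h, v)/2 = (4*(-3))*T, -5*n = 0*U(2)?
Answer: 386884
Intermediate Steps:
n = 0 (n = -0*5 = -⅕*0 = 0)
a = 40/3 (a = -(4 + 4)*(-5)/3 = -8*(-5)/3 = -⅓*(-40) = 40/3 ≈ 13.333)
Q(h, v) = 48 (Q(h, v) = 2*((4*(-3))*(-2)) = 2*(-12*(-2)) = 2*24 = 48)
Y(d) = 40*d/3
(Y(Q(-3, n)) - 18)² = ((40/3)*48 - 18)² = (640 - 18)² = 622² = 386884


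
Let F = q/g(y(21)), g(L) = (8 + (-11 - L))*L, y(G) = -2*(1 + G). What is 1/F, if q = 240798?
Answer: -902/120399 ≈ -0.0074918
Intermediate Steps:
y(G) = -2 - 2*G
g(L) = L*(-3 - L) (g(L) = (-3 - L)*L = L*(-3 - L))
F = -120399/902 (F = 240798/((-(-2 - 2*21)*(3 + (-2 - 2*21)))) = 240798/((-(-2 - 42)*(3 + (-2 - 42)))) = 240798/((-1*(-44)*(3 - 44))) = 240798/((-1*(-44)*(-41))) = 240798/(-1804) = 240798*(-1/1804) = -120399/902 ≈ -133.48)
1/F = 1/(-120399/902) = -902/120399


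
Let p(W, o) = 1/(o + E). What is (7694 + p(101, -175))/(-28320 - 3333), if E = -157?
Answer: -283823/1167644 ≈ -0.24307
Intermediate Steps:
p(W, o) = 1/(-157 + o) (p(W, o) = 1/(o - 157) = 1/(-157 + o))
(7694 + p(101, -175))/(-28320 - 3333) = (7694 + 1/(-157 - 175))/(-28320 - 3333) = (7694 + 1/(-332))/(-31653) = (7694 - 1/332)*(-1/31653) = (2554407/332)*(-1/31653) = -283823/1167644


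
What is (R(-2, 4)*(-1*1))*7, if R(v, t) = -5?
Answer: 35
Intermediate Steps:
(R(-2, 4)*(-1*1))*7 = -(-5)*7 = -5*(-1)*7 = 5*7 = 35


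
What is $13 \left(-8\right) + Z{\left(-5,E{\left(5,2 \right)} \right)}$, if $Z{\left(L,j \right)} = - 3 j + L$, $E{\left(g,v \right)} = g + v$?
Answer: $-130$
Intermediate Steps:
$Z{\left(L,j \right)} = L - 3 j$
$13 \left(-8\right) + Z{\left(-5,E{\left(5,2 \right)} \right)} = 13 \left(-8\right) - \left(5 + 3 \left(5 + 2\right)\right) = -104 - 26 = -130$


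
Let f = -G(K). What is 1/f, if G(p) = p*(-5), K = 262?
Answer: 1/1310 ≈ 0.00076336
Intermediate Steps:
G(p) = -5*p
f = 1310 (f = -(-5)*262 = -1*(-1310) = 1310)
1/f = 1/1310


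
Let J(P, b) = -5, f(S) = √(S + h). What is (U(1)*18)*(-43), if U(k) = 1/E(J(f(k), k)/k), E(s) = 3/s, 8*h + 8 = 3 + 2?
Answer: 1290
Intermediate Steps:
h = -3/8 (h = -1 + (3 + 2)/8 = -1 + (⅛)*5 = -1 + 5/8 = -3/8 ≈ -0.37500)
f(S) = √(-3/8 + S) (f(S) = √(S - 3/8) = √(-3/8 + S))
U(k) = -5/(3*k) (U(k) = 1/(3/((-5/k))) = 1/(3*(-k/5)) = 1/(-3*k/5) = -5/(3*k))
(U(1)*18)*(-43) = (-5/3/1*18)*(-43) = (-5/3*1*18)*(-43) = -5/3*18*(-43) = -30*(-43) = 1290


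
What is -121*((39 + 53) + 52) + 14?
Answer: -17410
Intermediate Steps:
-121*((39 + 53) + 52) + 14 = -121*(92 + 52) + 14 = -121*144 + 14 = -17424 + 14 = -17410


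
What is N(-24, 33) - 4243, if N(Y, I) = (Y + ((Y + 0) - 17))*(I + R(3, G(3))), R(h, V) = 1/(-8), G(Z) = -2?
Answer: -51039/8 ≈ -6379.9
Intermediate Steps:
R(h, V) = -⅛
N(Y, I) = (-17 + 2*Y)*(-⅛ + I) (N(Y, I) = (Y + ((Y + 0) - 17))*(I - ⅛) = (Y + (Y - 17))*(-⅛ + I) = (Y + (-17 + Y))*(-⅛ + I) = (-17 + 2*Y)*(-⅛ + I))
N(-24, 33) - 4243 = (17/8 - 17*33 - ¼*(-24) + 2*33*(-24)) - 4243 = (17/8 - 561 + 6 - 1584) - 4243 = -17095/8 - 4243 = -51039/8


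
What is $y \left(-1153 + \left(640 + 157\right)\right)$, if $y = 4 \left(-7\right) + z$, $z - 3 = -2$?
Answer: $9612$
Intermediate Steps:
$z = 1$ ($z = 3 - 2 = 1$)
$y = -27$ ($y = 4 \left(-7\right) + 1 = -28 + 1 = -27$)
$y \left(-1153 + \left(640 + 157\right)\right) = - 27 \left(-1153 + \left(640 + 157\right)\right) = - 27 \left(-1153 + 797\right) = \left(-27\right) \left(-356\right) = 9612$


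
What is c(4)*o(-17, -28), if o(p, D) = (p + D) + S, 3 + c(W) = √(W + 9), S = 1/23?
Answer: 3102/23 - 1034*√13/23 ≈ -27.223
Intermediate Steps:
S = 1/23 ≈ 0.043478
c(W) = -3 + √(9 + W) (c(W) = -3 + √(W + 9) = -3 + √(9 + W))
o(p, D) = 1/23 + D + p (o(p, D) = (p + D) + 1/23 = (D + p) + 1/23 = 1/23 + D + p)
c(4)*o(-17, -28) = (-3 + √(9 + 4))*(1/23 - 28 - 17) = (-3 + √13)*(-1034/23) = 3102/23 - 1034*√13/23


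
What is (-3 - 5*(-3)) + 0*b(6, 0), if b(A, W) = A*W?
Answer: 12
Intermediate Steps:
(-3 - 5*(-3)) + 0*b(6, 0) = (-3 - 5*(-3)) + 0*(6*0) = (-3 - 1*(-15)) + 0*0 = (-3 + 15) + 0 = 12 + 0 = 12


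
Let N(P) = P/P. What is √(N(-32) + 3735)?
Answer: 2*√934 ≈ 61.123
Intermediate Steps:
N(P) = 1
√(N(-32) + 3735) = √(1 + 3735) = √3736 = 2*√934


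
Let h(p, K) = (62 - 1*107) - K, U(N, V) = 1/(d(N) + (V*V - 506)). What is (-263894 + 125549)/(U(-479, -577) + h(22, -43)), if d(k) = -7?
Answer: 45988091520/664831 ≈ 69173.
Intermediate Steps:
U(N, V) = 1/(-513 + V²) (U(N, V) = 1/(-7 + (V*V - 506)) = 1/(-7 + (V² - 506)) = 1/(-7 + (-506 + V²)) = 1/(-513 + V²))
h(p, K) = -45 - K (h(p, K) = (62 - 107) - K = -45 - K)
(-263894 + 125549)/(U(-479, -577) + h(22, -43)) = (-263894 + 125549)/(1/(-513 + (-577)²) + (-45 - 1*(-43))) = -138345/(1/(-513 + 332929) + (-45 + 43)) = -138345/(1/332416 - 2) = -138345/(-664831/332416) = -138345*(-332416/664831) = 45988091520/664831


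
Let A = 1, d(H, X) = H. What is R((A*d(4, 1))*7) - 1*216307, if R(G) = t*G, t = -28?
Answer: -217091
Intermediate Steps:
R(G) = -28*G
R((A*d(4, 1))*7) - 1*216307 = -28*1*4*7 - 1*216307 = -112*7 - 216307 = -28*28 - 216307 = -784 - 216307 = -217091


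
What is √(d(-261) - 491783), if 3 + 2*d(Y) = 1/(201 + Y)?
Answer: I*√1770424230/60 ≈ 701.27*I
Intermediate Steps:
d(Y) = -3/2 + 1/(2*(201 + Y))
√(d(-261) - 491783) = √((-602 - 3*(-261))/(2*(201 - 261)) - 491783) = √((½)*(-602 + 783)/(-60) - 491783) = √((½)*(-1/60)*181 - 491783) = √(-181/120 - 491783) = √(-59014141/120) = I*√1770424230/60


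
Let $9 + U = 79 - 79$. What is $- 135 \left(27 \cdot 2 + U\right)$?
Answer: $-6075$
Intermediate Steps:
$U = -9$ ($U = -9 + \left(79 - 79\right) = -9 + 0 = -9$)
$- 135 \left(27 \cdot 2 + U\right) = - 135 \left(27 \cdot 2 - 9\right) = - 135 \left(54 - 9\right) = \left(-135\right) 45 = -6075$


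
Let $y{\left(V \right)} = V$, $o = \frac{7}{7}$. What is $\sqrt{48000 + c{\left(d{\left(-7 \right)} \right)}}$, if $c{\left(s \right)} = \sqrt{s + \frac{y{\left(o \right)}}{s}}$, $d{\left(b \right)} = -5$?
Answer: $\frac{\sqrt{1200000 + 5 i \sqrt{130}}}{5} \approx 219.09 + 0.0052042 i$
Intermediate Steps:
$o = 1$ ($o = 7 \cdot \frac{1}{7} = 1$)
$c{\left(s \right)} = \sqrt{s + \frac{1}{s}}$ ($c{\left(s \right)} = \sqrt{s + 1 \frac{1}{s}} = \sqrt{s + \frac{1}{s}}$)
$\sqrt{48000 + c{\left(d{\left(-7 \right)} \right)}} = \sqrt{48000 + \sqrt{-5 + \frac{1}{-5}}} = \sqrt{48000 + \sqrt{-5 - \frac{1}{5}}} = \sqrt{48000 + \sqrt{- \frac{26}{5}}} = \sqrt{48000 + \frac{i \sqrt{130}}{5}}$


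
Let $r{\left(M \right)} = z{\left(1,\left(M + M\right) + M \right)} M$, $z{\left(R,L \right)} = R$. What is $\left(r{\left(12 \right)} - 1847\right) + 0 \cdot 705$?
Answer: $-1835$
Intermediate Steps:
$r{\left(M \right)} = M$ ($r{\left(M \right)} = 1 M = M$)
$\left(r{\left(12 \right)} - 1847\right) + 0 \cdot 705 = \left(12 - 1847\right) + 0 \cdot 705 = -1835 + 0 = -1835$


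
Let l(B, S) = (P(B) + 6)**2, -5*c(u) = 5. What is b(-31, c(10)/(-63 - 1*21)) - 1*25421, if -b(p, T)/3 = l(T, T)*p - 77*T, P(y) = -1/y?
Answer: 2161575/4 ≈ 5.4039e+5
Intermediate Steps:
c(u) = -1 (c(u) = -1/5*5 = -1)
l(B, S) = (6 - 1/B)**2 (l(B, S) = (-1/B + 6)**2 = (6 - 1/B)**2)
b(p, T) = 231*T - 3*p*(-1 + 6*T)**2/T**2 (b(p, T) = -3*(((-1 + 6*T)**2/T**2)*p - 77*T) = -3*(p*(-1 + 6*T)**2/T**2 - 77*T) = -3*(-77*T + p*(-1 + 6*T)**2/T**2) = 231*T - 3*p*(-1 + 6*T)**2/T**2)
b(-31, c(10)/(-63 - 1*21)) - 1*25421 = (231*(-1/(-63 - 1*21)) - 3*(-31)*(-1 + 6*(-1/(-63 - 1*21)))**2/(-1/(-63 - 1*21))**2) - 1*25421 = (231*(-1/(-63 - 21)) - 3*(-31)*(-1 + 6*(-1/(-63 - 21)))**2/(-1/(-63 - 21))**2) - 25421 = (231*(-1/(-84)) - 3*(-31)*(-1 + 6*(-1/(-84)))**2/(-1/(-84))**2) - 25421 = (231*(-1*(-1/84)) - 3*(-31)*(-1 + 6*(-1*(-1/84)))**2/(-1*(-1/84))**2) - 25421 = (231*(1/84) - 3*(-31)*(-1 + 6*(1/84))**2/(1/84)**2) - 25421 = (11/4 - 3*(-31)*7056*(-1 + 1/14)**2) - 25421 = (11/4 - 3*(-31)*7056*(-13/14)**2) - 25421 = (11/4 - 3*(-31)*7056*169/196) - 25421 = (11/4 + 565812) - 25421 = 2263259/4 - 25421 = 2161575/4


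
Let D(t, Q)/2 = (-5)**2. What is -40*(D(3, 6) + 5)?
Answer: -2200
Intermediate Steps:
D(t, Q) = 50 (D(t, Q) = 2*(-5)**2 = 2*25 = 50)
-40*(D(3, 6) + 5) = -40*(50 + 5) = -40*55 = -10*220 = -2200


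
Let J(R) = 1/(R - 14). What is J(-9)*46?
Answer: -2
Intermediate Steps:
J(R) = 1/(-14 + R)
J(-9)*46 = 46/(-14 - 9) = 46/(-23) = -1/23*46 = -2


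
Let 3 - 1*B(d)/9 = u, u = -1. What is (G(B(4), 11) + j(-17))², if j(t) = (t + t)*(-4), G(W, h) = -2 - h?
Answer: 15129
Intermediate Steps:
B(d) = 36 (B(d) = 27 - 9*(-1) = 27 + 9 = 36)
j(t) = -8*t (j(t) = (2*t)*(-4) = -8*t)
(G(B(4), 11) + j(-17))² = ((-2 - 1*11) - 8*(-17))² = ((-2 - 11) + 136)² = (-13 + 136)² = 123² = 15129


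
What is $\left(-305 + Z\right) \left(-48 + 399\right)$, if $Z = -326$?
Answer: $-221481$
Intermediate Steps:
$\left(-305 + Z\right) \left(-48 + 399\right) = \left(-305 - 326\right) \left(-48 + 399\right) = \left(-631\right) 351 = -221481$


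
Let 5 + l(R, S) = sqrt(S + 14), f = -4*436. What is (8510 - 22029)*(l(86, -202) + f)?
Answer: 23644731 - 27038*I*sqrt(47) ≈ 2.3645e+7 - 1.8536e+5*I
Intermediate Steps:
f = -1744
l(R, S) = -5 + sqrt(14 + S) (l(R, S) = -5 + sqrt(S + 14) = -5 + sqrt(14 + S))
(8510 - 22029)*(l(86, -202) + f) = (8510 - 22029)*((-5 + sqrt(14 - 202)) - 1744) = -13519*((-5 + sqrt(-188)) - 1744) = -13519*((-5 + 2*I*sqrt(47)) - 1744) = -13519*(-1749 + 2*I*sqrt(47)) = 23644731 - 27038*I*sqrt(47)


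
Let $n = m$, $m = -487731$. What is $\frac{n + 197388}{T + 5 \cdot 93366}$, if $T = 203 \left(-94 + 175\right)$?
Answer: $- \frac{96781}{161091} \approx -0.60078$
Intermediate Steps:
$T = 16443$ ($T = 203 \cdot 81 = 16443$)
$n = -487731$
$\frac{n + 197388}{T + 5 \cdot 93366} = \frac{-487731 + 197388}{16443 + 5 \cdot 93366} = - \frac{290343}{16443 + 466830} = - \frac{290343}{483273} = \left(-290343\right) \frac{1}{483273} = - \frac{96781}{161091}$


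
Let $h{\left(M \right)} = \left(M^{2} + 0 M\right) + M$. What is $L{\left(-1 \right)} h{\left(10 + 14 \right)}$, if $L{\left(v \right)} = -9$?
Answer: $-5400$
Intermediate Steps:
$h{\left(M \right)} = M + M^{2}$ ($h{\left(M \right)} = \left(M^{2} + 0\right) + M = M^{2} + M = M + M^{2}$)
$L{\left(-1 \right)} h{\left(10 + 14 \right)} = - 9 \left(10 + 14\right) \left(1 + \left(10 + 14\right)\right) = - 9 \cdot 24 \left(1 + 24\right) = - 9 \cdot 24 \cdot 25 = \left(-9\right) 600 = -5400$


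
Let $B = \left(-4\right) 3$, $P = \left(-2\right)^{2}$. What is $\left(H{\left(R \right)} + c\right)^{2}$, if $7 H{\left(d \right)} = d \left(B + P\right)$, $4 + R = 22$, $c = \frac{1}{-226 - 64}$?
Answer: $\frac{1744482289}{4120900} \approx 423.33$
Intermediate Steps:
$P = 4$
$B = -12$
$c = - \frac{1}{290}$ ($c = \frac{1}{-290} = - \frac{1}{290} \approx -0.0034483$)
$R = 18$ ($R = -4 + 22 = 18$)
$H{\left(d \right)} = - \frac{8 d}{7}$ ($H{\left(d \right)} = \frac{d \left(-12 + 4\right)}{7} = \frac{d \left(-8\right)}{7} = \frac{\left(-8\right) d}{7} = - \frac{8 d}{7}$)
$\left(H{\left(R \right)} + c\right)^{2} = \left(\left(- \frac{8}{7}\right) 18 - \frac{1}{290}\right)^{2} = \left(- \frac{144}{7} - \frac{1}{290}\right)^{2} = \left(- \frac{41767}{2030}\right)^{2} = \frac{1744482289}{4120900}$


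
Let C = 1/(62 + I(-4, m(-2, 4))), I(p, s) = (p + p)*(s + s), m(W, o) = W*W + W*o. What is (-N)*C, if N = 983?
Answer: -983/126 ≈ -7.8016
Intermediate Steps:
m(W, o) = W² + W*o
I(p, s) = 4*p*s (I(p, s) = (2*p)*(2*s) = 4*p*s)
C = 1/126 (C = 1/(62 + 4*(-4)*(-2*(-2 + 4))) = 1/(62 + 4*(-4)*(-2*2)) = 1/(62 + 4*(-4)*(-4)) = 1/(62 + 64) = 1/126 ≈ 0.0079365)
(-N)*C = -1*983*(1/126) = -983*1/126 = -983/126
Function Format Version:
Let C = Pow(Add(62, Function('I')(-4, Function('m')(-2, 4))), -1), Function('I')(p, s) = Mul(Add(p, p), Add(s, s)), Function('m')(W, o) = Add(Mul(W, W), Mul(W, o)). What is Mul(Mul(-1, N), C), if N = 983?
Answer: Rational(-983, 126) ≈ -7.8016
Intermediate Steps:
Function('m')(W, o) = Add(Pow(W, 2), Mul(W, o))
Function('I')(p, s) = Mul(4, p, s) (Function('I')(p, s) = Mul(Mul(2, p), Mul(2, s)) = Mul(4, p, s))
C = Rational(1, 126) (C = Pow(Add(62, Mul(4, -4, Mul(-2, Add(-2, 4)))), -1) = Pow(Add(62, Mul(4, -4, Mul(-2, 2))), -1) = Pow(Add(62, Mul(4, -4, -4)), -1) = Pow(Add(62, 64), -1) = Pow(126, -1) = Rational(1, 126) ≈ 0.0079365)
Mul(Mul(-1, N), C) = Mul(Mul(-1, 983), Rational(1, 126)) = Mul(-983, Rational(1, 126)) = Rational(-983, 126)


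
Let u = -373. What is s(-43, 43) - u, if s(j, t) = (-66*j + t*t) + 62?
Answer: 5122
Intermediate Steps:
s(j, t) = 62 + t² - 66*j (s(j, t) = (-66*j + t²) + 62 = (t² - 66*j) + 62 = 62 + t² - 66*j)
s(-43, 43) - u = (62 + 43² - 66*(-43)) - 1*(-373) = (62 + 1849 + 2838) + 373 = 4749 + 373 = 5122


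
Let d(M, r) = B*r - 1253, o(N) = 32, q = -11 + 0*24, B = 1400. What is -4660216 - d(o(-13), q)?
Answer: -4643563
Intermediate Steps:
q = -11 (q = -11 + 0 = -11)
d(M, r) = -1253 + 1400*r (d(M, r) = 1400*r - 1253 = -1253 + 1400*r)
-4660216 - d(o(-13), q) = -4660216 - (-1253 + 1400*(-11)) = -4660216 - (-1253 - 15400) = -4660216 - 1*(-16653) = -4660216 + 16653 = -4643563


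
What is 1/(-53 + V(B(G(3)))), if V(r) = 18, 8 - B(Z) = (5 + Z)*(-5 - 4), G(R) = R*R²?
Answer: -1/35 ≈ -0.028571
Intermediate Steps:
G(R) = R³
B(Z) = 53 + 9*Z (B(Z) = 8 - (5 + Z)*(-5 - 4) = 8 - (5 + Z)*(-9) = 8 - (-45 - 9*Z) = 8 + (45 + 9*Z) = 53 + 9*Z)
1/(-53 + V(B(G(3)))) = 1/(-53 + 18) = 1/(-35) = -1/35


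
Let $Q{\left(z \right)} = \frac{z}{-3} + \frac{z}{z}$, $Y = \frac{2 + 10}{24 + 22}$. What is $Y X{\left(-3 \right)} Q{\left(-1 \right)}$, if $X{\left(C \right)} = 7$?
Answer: $\frac{56}{23} \approx 2.4348$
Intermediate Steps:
$Y = \frac{6}{23}$ ($Y = \frac{12}{46} = 12 \cdot \frac{1}{46} = \frac{6}{23} \approx 0.26087$)
$Q{\left(z \right)} = 1 - \frac{z}{3}$ ($Q{\left(z \right)} = z \left(- \frac{1}{3}\right) + 1 = - \frac{z}{3} + 1 = 1 - \frac{z}{3}$)
$Y X{\left(-3 \right)} Q{\left(-1 \right)} = \frac{6}{23} \cdot 7 \left(1 - - \frac{1}{3}\right) = \frac{42 \left(1 + \frac{1}{3}\right)}{23} = \frac{42}{23} \cdot \frac{4}{3} = \frac{56}{23}$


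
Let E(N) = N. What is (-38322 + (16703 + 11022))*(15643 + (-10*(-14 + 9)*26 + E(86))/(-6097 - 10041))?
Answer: -1337581676378/8069 ≈ -1.6577e+8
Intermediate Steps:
(-38322 + (16703 + 11022))*(15643 + (-10*(-14 + 9)*26 + E(86))/(-6097 - 10041)) = (-38322 + (16703 + 11022))*(15643 + (-10*(-14 + 9)*26 + 86)/(-6097 - 10041)) = (-38322 + 27725)*(15643 + (-10*(-5)*26 + 86)/(-16138)) = -10597*(15643 + (50*26 + 86)*(-1/16138)) = -10597*(15643 + (1300 + 86)*(-1/16138)) = -10597*(15643 + 1386*(-1/16138)) = -10597*(15643 - 693/8069) = -10597*126222674/8069 = -1337581676378/8069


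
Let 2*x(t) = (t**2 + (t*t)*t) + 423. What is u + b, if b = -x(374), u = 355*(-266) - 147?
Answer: -52643077/2 ≈ -2.6322e+7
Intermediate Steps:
x(t) = 423/2 + t**2/2 + t**3/2 (x(t) = ((t**2 + (t*t)*t) + 423)/2 = ((t**2 + t**2*t) + 423)/2 = ((t**2 + t**3) + 423)/2 = (423 + t**2 + t**3)/2 = 423/2 + t**2/2 + t**3/2)
u = -94577 (u = -94430 - 147 = -94577)
b = -52453923/2 (b = -(423/2 + (1/2)*374**2 + (1/2)*374**3) = -(423/2 + (1/2)*139876 + (1/2)*52313624) = -(423/2 + 69938 + 26156812) = -1*52453923/2 = -52453923/2 ≈ -2.6227e+7)
u + b = -94577 - 52453923/2 = -52643077/2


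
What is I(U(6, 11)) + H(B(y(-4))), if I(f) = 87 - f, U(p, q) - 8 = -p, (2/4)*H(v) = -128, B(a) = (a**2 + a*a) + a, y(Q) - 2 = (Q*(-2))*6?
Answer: -171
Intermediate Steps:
y(Q) = 2 - 12*Q (y(Q) = 2 + (Q*(-2))*6 = 2 - 2*Q*6 = 2 - 12*Q)
B(a) = a + 2*a**2 (B(a) = (a**2 + a**2) + a = 2*a**2 + a = a + 2*a**2)
H(v) = -256 (H(v) = 2*(-128) = -256)
U(p, q) = 8 - p
I(U(6, 11)) + H(B(y(-4))) = (87 - (8 - 1*6)) - 256 = (87 - (8 - 6)) - 256 = (87 - 1*2) - 256 = (87 - 2) - 256 = 85 - 256 = -171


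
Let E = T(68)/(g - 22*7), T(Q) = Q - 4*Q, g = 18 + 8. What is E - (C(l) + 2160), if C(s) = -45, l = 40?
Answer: -67629/32 ≈ -2113.4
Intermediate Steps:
g = 26
T(Q) = -3*Q
E = 51/32 (E = (-3*68)/(26 - 22*7) = -204/(26 - 154) = -204/(-128) = -204*(-1/128) = 51/32 ≈ 1.5938)
E - (C(l) + 2160) = 51/32 - (-45 + 2160) = 51/32 - 1*2115 = 51/32 - 2115 = -67629/32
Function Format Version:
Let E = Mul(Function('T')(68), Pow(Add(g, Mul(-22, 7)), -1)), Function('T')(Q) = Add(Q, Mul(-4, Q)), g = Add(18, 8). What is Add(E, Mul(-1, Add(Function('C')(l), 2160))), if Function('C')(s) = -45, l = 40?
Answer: Rational(-67629, 32) ≈ -2113.4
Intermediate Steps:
g = 26
Function('T')(Q) = Mul(-3, Q)
E = Rational(51, 32) (E = Mul(Mul(-3, 68), Pow(Add(26, Mul(-22, 7)), -1)) = Mul(-204, Pow(Add(26, -154), -1)) = Mul(-204, Pow(-128, -1)) = Mul(-204, Rational(-1, 128)) = Rational(51, 32) ≈ 1.5938)
Add(E, Mul(-1, Add(Function('C')(l), 2160))) = Add(Rational(51, 32), Mul(-1, Add(-45, 2160))) = Add(Rational(51, 32), Mul(-1, 2115)) = Add(Rational(51, 32), -2115) = Rational(-67629, 32)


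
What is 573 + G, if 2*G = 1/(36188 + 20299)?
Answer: 64734103/112974 ≈ 573.00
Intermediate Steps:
G = 1/112974 (G = 1/(2*(36188 + 20299)) = (½)/56487 = (½)*(1/56487) = 1/112974 ≈ 8.8516e-6)
573 + G = 573 + 1/112974 = 64734103/112974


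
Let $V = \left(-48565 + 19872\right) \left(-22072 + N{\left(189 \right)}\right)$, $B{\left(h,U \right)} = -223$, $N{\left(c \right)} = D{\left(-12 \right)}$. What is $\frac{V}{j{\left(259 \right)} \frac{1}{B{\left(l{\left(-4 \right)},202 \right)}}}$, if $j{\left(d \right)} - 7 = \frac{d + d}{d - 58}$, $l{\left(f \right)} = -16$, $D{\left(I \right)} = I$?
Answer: $- \frac{4057481770068}{275} \approx -1.4754 \cdot 10^{10}$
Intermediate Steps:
$N{\left(c \right)} = -12$
$j{\left(d \right)} = 7 + \frac{2 d}{-58 + d}$ ($j{\left(d \right)} = 7 + \frac{d + d}{d - 58} = 7 + \frac{2 d}{-58 + d}$)
$V = 633656212$ ($V = \left(-48565 + 19872\right) \left(-22072 - 12\right) = \left(-28693\right) \left(-22084\right) = 633656212$)
$\frac{V}{j{\left(259 \right)} \frac{1}{B{\left(l{\left(-4 \right)},202 \right)}}} = \frac{633656212}{\frac{-406 + 9 \cdot 259}{-58 + 259} \frac{1}{-223}} = \frac{633656212}{\frac{-406 + 2331}{201} \left(- \frac{1}{223}\right)} = \frac{633656212}{\frac{1}{201} \cdot 1925 \left(- \frac{1}{223}\right)} = \frac{633656212}{\frac{1925}{201} \left(- \frac{1}{223}\right)} = \frac{633656212}{- \frac{1925}{44823}} = 633656212 \left(- \frac{44823}{1925}\right) = - \frac{4057481770068}{275}$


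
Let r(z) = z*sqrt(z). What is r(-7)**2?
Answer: -343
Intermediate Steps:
r(z) = z**(3/2)
r(-7)**2 = ((-7)**(3/2))**2 = (-7*I*sqrt(7))**2 = -343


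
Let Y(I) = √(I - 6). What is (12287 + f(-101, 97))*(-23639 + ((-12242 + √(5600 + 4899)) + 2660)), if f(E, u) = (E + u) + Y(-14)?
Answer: -(12283 + 2*I*√5)*(33221 - √10499) ≈ -4.0679e+8 - 1.4811e+5*I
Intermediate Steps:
Y(I) = √(-6 + I)
f(E, u) = E + u + 2*I*√5 (f(E, u) = (E + u) + √(-6 - 14) = (E + u) + √(-20) = (E + u) + 2*I*√5 = E + u + 2*I*√5)
(12287 + f(-101, 97))*(-23639 + ((-12242 + √(5600 + 4899)) + 2660)) = (12287 + (-101 + 97 + 2*I*√5))*(-23639 + ((-12242 + √(5600 + 4899)) + 2660)) = (12287 + (-4 + 2*I*√5))*(-23639 + ((-12242 + √10499) + 2660)) = (12283 + 2*I*√5)*(-23639 + (-9582 + √10499)) = (12283 + 2*I*√5)*(-33221 + √10499) = (-33221 + √10499)*(12283 + 2*I*√5)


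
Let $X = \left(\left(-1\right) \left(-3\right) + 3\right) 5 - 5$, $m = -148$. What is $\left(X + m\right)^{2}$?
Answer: $15129$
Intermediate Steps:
$X = 25$ ($X = \left(3 + 3\right) 5 - 5 = 6 \cdot 5 - 5 = 30 - 5 = 25$)
$\left(X + m\right)^{2} = \left(25 - 148\right)^{2} = \left(-123\right)^{2} = 15129$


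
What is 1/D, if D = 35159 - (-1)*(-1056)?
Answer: 1/34103 ≈ 2.9323e-5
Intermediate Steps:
D = 34103 (D = 35159 - 1*1056 = 35159 - 1056 = 34103)
1/D = 1/34103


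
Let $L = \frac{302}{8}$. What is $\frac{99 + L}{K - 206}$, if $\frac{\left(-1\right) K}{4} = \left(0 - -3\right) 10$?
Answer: $- \frac{547}{1304} \approx -0.41948$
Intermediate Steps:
$L = \frac{151}{4}$ ($L = 302 \cdot \frac{1}{8} = \frac{151}{4} \approx 37.75$)
$K = -120$ ($K = - 4 \left(0 - -3\right) 10 = - 4 \left(0 + \left(-2 + 5\right)\right) 10 = - 4 \left(0 + 3\right) 10 = - 4 \cdot 3 \cdot 10 = \left(-4\right) 30 = -120$)
$\frac{99 + L}{K - 206} = \frac{99 + \frac{151}{4}}{-120 - 206} = \frac{547}{4 \left(-326\right)} = \frac{547}{4} \left(- \frac{1}{326}\right) = - \frac{547}{1304}$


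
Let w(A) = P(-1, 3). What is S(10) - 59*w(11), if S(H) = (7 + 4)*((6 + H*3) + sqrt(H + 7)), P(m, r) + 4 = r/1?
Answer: 455 + 11*sqrt(17) ≈ 500.35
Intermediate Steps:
P(m, r) = -4 + r (P(m, r) = -4 + r/1 = -4 + r*1 = -4 + r)
w(A) = -1 (w(A) = -4 + 3 = -1)
S(H) = 66 + 11*sqrt(7 + H) + 33*H (S(H) = 11*((6 + 3*H) + sqrt(7 + H)) = 11*(6 + sqrt(7 + H) + 3*H) = 66 + 11*sqrt(7 + H) + 33*H)
S(10) - 59*w(11) = (66 + 11*sqrt(7 + 10) + 33*10) - 59*(-1) = (66 + 11*sqrt(17) + 330) + 59 = (396 + 11*sqrt(17)) + 59 = 455 + 11*sqrt(17)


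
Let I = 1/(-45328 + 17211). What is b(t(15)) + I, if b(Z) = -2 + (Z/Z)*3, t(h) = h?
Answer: 28116/28117 ≈ 0.99996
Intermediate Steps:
b(Z) = 1 (b(Z) = -2 + 1*3 = -2 + 3 = 1)
I = -1/28117 (I = 1/(-28117) = -1/28117 ≈ -3.5566e-5)
b(t(15)) + I = 1 - 1/28117 = 28116/28117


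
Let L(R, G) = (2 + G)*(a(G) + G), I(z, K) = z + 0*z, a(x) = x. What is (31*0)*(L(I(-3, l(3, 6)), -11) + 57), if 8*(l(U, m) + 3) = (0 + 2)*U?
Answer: 0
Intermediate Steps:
l(U, m) = -3 + U/4 (l(U, m) = -3 + ((0 + 2)*U)/8 = -3 + (2*U)/8 = -3 + U/4)
I(z, K) = z (I(z, K) = z + 0 = z)
L(R, G) = 2*G*(2 + G) (L(R, G) = (2 + G)*(G + G) = (2 + G)*(2*G) = 2*G*(2 + G))
(31*0)*(L(I(-3, l(3, 6)), -11) + 57) = (31*0)*(2*(-11)*(2 - 11) + 57) = 0*(2*(-11)*(-9) + 57) = 0*(198 + 57) = 0*255 = 0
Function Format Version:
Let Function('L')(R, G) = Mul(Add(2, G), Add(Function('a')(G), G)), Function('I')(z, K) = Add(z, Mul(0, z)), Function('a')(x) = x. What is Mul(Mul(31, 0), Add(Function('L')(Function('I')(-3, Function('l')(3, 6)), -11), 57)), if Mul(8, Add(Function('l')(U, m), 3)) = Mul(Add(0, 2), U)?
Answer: 0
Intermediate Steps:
Function('l')(U, m) = Add(-3, Mul(Rational(1, 4), U)) (Function('l')(U, m) = Add(-3, Mul(Rational(1, 8), Mul(Add(0, 2), U))) = Add(-3, Mul(Rational(1, 8), Mul(2, U))) = Add(-3, Mul(Rational(1, 4), U)))
Function('I')(z, K) = z (Function('I')(z, K) = Add(z, 0) = z)
Function('L')(R, G) = Mul(2, G, Add(2, G)) (Function('L')(R, G) = Mul(Add(2, G), Add(G, G)) = Mul(Add(2, G), Mul(2, G)) = Mul(2, G, Add(2, G)))
Mul(Mul(31, 0), Add(Function('L')(Function('I')(-3, Function('l')(3, 6)), -11), 57)) = Mul(Mul(31, 0), Add(Mul(2, -11, Add(2, -11)), 57)) = Mul(0, Add(Mul(2, -11, -9), 57)) = Mul(0, Add(198, 57)) = Mul(0, 255) = 0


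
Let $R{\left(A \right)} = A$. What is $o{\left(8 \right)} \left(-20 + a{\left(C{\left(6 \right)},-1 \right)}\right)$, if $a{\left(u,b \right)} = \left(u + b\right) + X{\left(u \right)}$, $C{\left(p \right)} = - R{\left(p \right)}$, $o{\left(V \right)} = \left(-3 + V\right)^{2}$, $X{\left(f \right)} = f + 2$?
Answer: $-775$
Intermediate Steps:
$X{\left(f \right)} = 2 + f$
$C{\left(p \right)} = - p$
$a{\left(u,b \right)} = 2 + b + 2 u$ ($a{\left(u,b \right)} = \left(u + b\right) + \left(2 + u\right) = \left(b + u\right) + \left(2 + u\right) = 2 + b + 2 u$)
$o{\left(8 \right)} \left(-20 + a{\left(C{\left(6 \right)},-1 \right)}\right) = \left(-3 + 8\right)^{2} \left(-20 + \left(2 - 1 + 2 \left(\left(-1\right) 6\right)\right)\right) = 5^{2} \left(-20 + \left(2 - 1 + 2 \left(-6\right)\right)\right) = 25 \left(-20 - 11\right) = 25 \left(-31\right) = -775$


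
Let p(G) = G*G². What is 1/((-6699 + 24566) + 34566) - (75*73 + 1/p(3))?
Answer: -7750960631/1415691 ≈ -5475.0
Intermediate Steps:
p(G) = G³
1/((-6699 + 24566) + 34566) - (75*73 + 1/p(3)) = 1/((-6699 + 24566) + 34566) - (75*73 + 1/(3³)) = 1/(17867 + 34566) - (5475 + 1/27) = 1/52433 - (5475 + 1/27) = 1/52433 - 1*147826/27 = 1/52433 - 147826/27 = -7750960631/1415691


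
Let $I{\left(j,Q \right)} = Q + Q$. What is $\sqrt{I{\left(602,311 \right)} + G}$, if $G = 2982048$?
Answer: $\sqrt{2982670} \approx 1727.0$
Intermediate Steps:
$I{\left(j,Q \right)} = 2 Q$
$\sqrt{I{\left(602,311 \right)} + G} = \sqrt{2 \cdot 311 + 2982048} = \sqrt{622 + 2982048} = \sqrt{2982670}$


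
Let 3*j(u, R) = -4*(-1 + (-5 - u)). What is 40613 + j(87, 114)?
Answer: 40737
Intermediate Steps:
j(u, R) = 8 + 4*u/3 (j(u, R) = (-4*(-1 + (-5 - u)))/3 = (-4*(-6 - u))/3 = (24 + 4*u)/3 = 8 + 4*u/3)
40613 + j(87, 114) = 40613 + (8 + (4/3)*87) = 40613 + (8 + 116) = 40613 + 124 = 40737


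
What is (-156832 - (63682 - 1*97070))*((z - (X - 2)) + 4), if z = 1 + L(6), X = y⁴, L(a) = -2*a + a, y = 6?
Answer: 159859980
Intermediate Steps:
L(a) = -a
X = 1296 (X = 6⁴ = 1296)
z = -5 (z = 1 - 1*6 = 1 - 6 = -5)
(-156832 - (63682 - 1*97070))*((z - (X - 2)) + 4) = (-156832 - (63682 - 1*97070))*((-5 - (1296 - 2)) + 4) = (-156832 - (63682 - 97070))*((-5 - 1*1294) + 4) = (-156832 - 1*(-33388))*((-5 - 1294) + 4) = (-156832 + 33388)*(-1299 + 4) = -123444*(-1295) = 159859980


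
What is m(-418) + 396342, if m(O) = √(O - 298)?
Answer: 396342 + 2*I*√179 ≈ 3.9634e+5 + 26.758*I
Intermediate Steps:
m(O) = √(-298 + O)
m(-418) + 396342 = √(-298 - 418) + 396342 = √(-716) + 396342 = 2*I*√179 + 396342 = 396342 + 2*I*√179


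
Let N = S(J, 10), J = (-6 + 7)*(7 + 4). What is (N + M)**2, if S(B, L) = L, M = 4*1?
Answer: 196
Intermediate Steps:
M = 4
J = 11 (J = 1*11 = 11)
N = 10
(N + M)**2 = (10 + 4)**2 = 14**2 = 196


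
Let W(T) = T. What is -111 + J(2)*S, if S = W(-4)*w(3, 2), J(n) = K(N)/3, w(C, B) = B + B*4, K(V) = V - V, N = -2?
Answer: -111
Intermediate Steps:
K(V) = 0
w(C, B) = 5*B (w(C, B) = B + 4*B = 5*B)
J(n) = 0 (J(n) = 0/3 = 0*(1/3) = 0)
S = -40 (S = -20*2 = -4*10 = -40)
-111 + J(2)*S = -111 + 0*(-40) = -111 + 0 = -111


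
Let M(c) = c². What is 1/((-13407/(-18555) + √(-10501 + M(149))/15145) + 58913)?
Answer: 265093950452363305/15617671447844566371672 - 8913234425*√13/15617671447844566371672 ≈ 1.6974e-5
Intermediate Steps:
1/((-13407/(-18555) + √(-10501 + M(149))/15145) + 58913) = 1/((-13407/(-18555) + √(-10501 + 149²)/15145) + 58913) = 1/((-13407*(-1/18555) + √(-10501 + 22201)*(1/15145)) + 58913) = 1/((4469/6185 + √11700*(1/15145)) + 58913) = 1/((4469/6185 + (30*√13)*(1/15145)) + 58913) = 1/((4469/6185 + 6*√13/3029) + 58913) = 1/(364381374/6185 + 6*√13/3029)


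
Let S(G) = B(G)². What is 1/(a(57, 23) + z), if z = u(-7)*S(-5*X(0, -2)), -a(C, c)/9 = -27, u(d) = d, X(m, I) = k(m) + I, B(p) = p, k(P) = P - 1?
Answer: -1/1332 ≈ -0.00075075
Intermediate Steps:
k(P) = -1 + P
X(m, I) = -1 + I + m (X(m, I) = (-1 + m) + I = -1 + I + m)
S(G) = G²
a(C, c) = 243 (a(C, c) = -9*(-27) = 243)
z = -1575 (z = -7*25*(-1 - 2 + 0)² = -7*(-5*(-3))² = -7*15² = -7*225 = -1575)
1/(a(57, 23) + z) = 1/(243 - 1575) = 1/(-1332) = -1/1332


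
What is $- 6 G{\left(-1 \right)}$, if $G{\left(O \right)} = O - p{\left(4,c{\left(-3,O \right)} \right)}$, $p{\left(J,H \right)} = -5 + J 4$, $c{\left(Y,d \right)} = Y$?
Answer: $72$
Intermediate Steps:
$p{\left(J,H \right)} = -5 + 4 J$
$G{\left(O \right)} = -11 + O$ ($G{\left(O \right)} = O - \left(-5 + 4 \cdot 4\right) = O - \left(-5 + 16\right) = O - 11 = -11 + O$)
$- 6 G{\left(-1 \right)} = - 6 \left(-11 - 1\right) = \left(-6\right) \left(-12\right) = 72$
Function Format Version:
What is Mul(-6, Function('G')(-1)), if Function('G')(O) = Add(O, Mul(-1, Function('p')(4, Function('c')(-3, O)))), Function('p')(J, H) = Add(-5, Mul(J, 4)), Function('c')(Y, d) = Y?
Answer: 72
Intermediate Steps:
Function('p')(J, H) = Add(-5, Mul(4, J))
Function('G')(O) = Add(-11, O) (Function('G')(O) = Add(O, Mul(-1, Add(-5, Mul(4, 4)))) = Add(O, Mul(-1, Add(-5, 16))) = Add(O, Mul(-1, 11)) = Add(O, -11) = Add(-11, O))
Mul(-6, Function('G')(-1)) = Mul(-6, Add(-11, -1)) = Mul(-6, -12) = 72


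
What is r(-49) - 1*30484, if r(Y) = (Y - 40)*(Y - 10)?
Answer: -25233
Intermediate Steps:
r(Y) = (-40 + Y)*(-10 + Y)
r(-49) - 1*30484 = (400 + (-49)² - 50*(-49)) - 1*30484 = (400 + 2401 + 2450) - 30484 = 5251 - 30484 = -25233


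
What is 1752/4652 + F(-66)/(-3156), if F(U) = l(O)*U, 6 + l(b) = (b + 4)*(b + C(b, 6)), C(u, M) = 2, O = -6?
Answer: 127987/305869 ≈ 0.41844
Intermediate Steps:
l(b) = -6 + (2 + b)*(4 + b) (l(b) = -6 + (b + 4)*(b + 2) = -6 + (4 + b)*(2 + b) = -6 + (2 + b)*(4 + b))
F(U) = 2*U (F(U) = (2 + (-6)² + 6*(-6))*U = (2 + 36 - 36)*U = 2*U)
1752/4652 + F(-66)/(-3156) = 1752/4652 + (2*(-66))/(-3156) = 1752*(1/4652) - 132*(-1/3156) = 438/1163 + 11/263 = 127987/305869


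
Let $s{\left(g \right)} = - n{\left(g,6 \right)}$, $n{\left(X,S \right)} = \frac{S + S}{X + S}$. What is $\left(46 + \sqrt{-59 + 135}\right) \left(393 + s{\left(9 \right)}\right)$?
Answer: $\frac{90206}{5} + \frac{3922 \sqrt{19}}{5} \approx 21460.0$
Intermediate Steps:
$n{\left(X,S \right)} = \frac{2 S}{S + X}$
$s{\left(g \right)} = - \frac{12}{6 + g}$ ($s{\left(g \right)} = - \frac{2 \cdot 6}{6 + g} = - \frac{12}{6 + g}$)
$\left(46 + \sqrt{-59 + 135}\right) \left(393 + s{\left(9 \right)}\right) = \left(46 + \sqrt{-59 + 135}\right) \left(393 - \frac{12}{6 + 9}\right) = \left(46 + \sqrt{76}\right) \left(393 - \frac{12}{15}\right) = \left(46 + 2 \sqrt{19}\right) \left(393 - \frac{4}{5}\right) = \left(46 + 2 \sqrt{19}\right) \frac{1961}{5} = \frac{90206}{5} + \frac{3922 \sqrt{19}}{5}$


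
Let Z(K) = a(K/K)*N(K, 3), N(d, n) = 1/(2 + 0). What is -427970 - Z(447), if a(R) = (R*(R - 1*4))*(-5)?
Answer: -855955/2 ≈ -4.2798e+5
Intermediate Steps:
N(d, n) = ½ (N(d, n) = 1/2 = ½)
a(R) = -5*R*(-4 + R) (a(R) = (R*(R - 4))*(-5) = (R*(-4 + R))*(-5) = -5*R*(-4 + R))
Z(K) = 15/2 (Z(K) = (5*(K/K)*(4 - K/K))*(½) = (5*1*(4 - 1*1))*(½) = (5*1*(4 - 1))*(½) = (5*1*3)*(½) = 15*(½) = 15/2)
-427970 - Z(447) = -427970 - 1*15/2 = -427970 - 15/2 = -855955/2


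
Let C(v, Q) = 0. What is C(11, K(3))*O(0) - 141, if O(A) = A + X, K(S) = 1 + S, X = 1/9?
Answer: -141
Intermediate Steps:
X = ⅑ ≈ 0.11111
O(A) = ⅑ + A (O(A) = A + ⅑ = ⅑ + A)
C(11, K(3))*O(0) - 141 = 0*(⅑ + 0) - 141 = 0*(⅑) - 141 = 0 - 141 = -141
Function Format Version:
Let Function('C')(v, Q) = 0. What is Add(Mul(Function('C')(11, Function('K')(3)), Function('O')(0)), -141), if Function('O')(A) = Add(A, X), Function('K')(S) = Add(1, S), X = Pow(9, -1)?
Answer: -141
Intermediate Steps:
X = Rational(1, 9) ≈ 0.11111
Function('O')(A) = Add(Rational(1, 9), A) (Function('O')(A) = Add(A, Rational(1, 9)) = Add(Rational(1, 9), A))
Add(Mul(Function('C')(11, Function('K')(3)), Function('O')(0)), -141) = Add(Mul(0, Add(Rational(1, 9), 0)), -141) = Add(Mul(0, Rational(1, 9)), -141) = Add(0, -141) = -141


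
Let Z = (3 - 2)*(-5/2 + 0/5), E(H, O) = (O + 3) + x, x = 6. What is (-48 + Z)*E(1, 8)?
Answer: -1717/2 ≈ -858.50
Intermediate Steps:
E(H, O) = 9 + O (E(H, O) = (O + 3) + 6 = (3 + O) + 6 = 9 + O)
Z = -5/2 (Z = 1*(-5*½ + 0*(⅕)) = 1*(-5/2 + 0) = 1*(-5/2) = -5/2 ≈ -2.5000)
(-48 + Z)*E(1, 8) = (-48 - 5/2)*(9 + 8) = -101/2*17 = -1717/2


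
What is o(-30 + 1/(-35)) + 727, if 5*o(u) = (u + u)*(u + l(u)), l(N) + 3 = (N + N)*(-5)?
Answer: -15209233/6125 ≈ -2483.1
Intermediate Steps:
l(N) = -3 - 10*N (l(N) = -3 + (N + N)*(-5) = -3 + (2*N)*(-5) = -3 - 10*N)
o(u) = 2*u*(-3 - 9*u)/5 (o(u) = ((u + u)*(u + (-3 - 10*u)))/5 = ((2*u)*(-3 - 9*u))/5 = (2*u*(-3 - 9*u))/5 = 2*u*(-3 - 9*u)/5)
o(-30 + 1/(-35)) + 727 = -6*(-30 + 1/(-35))*(1 + 3*(-30 + 1/(-35)))/5 + 727 = -6*(-30 - 1/35)*(1 + 3*(-30 - 1/35))/5 + 727 = -6/5*(-1051/35)*(1 + 3*(-1051/35)) + 727 = -6/5*(-1051/35)*(1 - 3153/35) + 727 = -6/5*(-1051/35)*(-3118/35) + 727 = -19662108/6125 + 727 = -15209233/6125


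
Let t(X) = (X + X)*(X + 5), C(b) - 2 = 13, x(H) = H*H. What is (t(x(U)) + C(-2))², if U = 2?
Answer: 7569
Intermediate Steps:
x(H) = H²
C(b) = 15 (C(b) = 2 + 13 = 15)
t(X) = 2*X*(5 + X) (t(X) = (2*X)*(5 + X) = 2*X*(5 + X))
(t(x(U)) + C(-2))² = (2*2²*(5 + 2²) + 15)² = (2*4*(5 + 4) + 15)² = (2*4*9 + 15)² = (72 + 15)² = 87² = 7569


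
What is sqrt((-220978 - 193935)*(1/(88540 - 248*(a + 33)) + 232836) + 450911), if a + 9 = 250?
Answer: I*sqrt(10237018140394726863)/10294 ≈ 3.1082e+5*I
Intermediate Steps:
a = 241 (a = -9 + 250 = 241)
sqrt((-220978 - 193935)*(1/(88540 - 248*(a + 33)) + 232836) + 450911) = sqrt((-220978 - 193935)*(1/(88540 - 248*(241 + 33)) + 232836) + 450911) = sqrt(-414913*(1/(88540 - 248*274) + 232836) + 450911) = sqrt(-414913*(1/(88540 - 67952) + 232836) + 450911) = sqrt(-414913*(1/20588 + 232836) + 450911) = sqrt(-414913*4793627569/20588 + 450911) = sqrt(-1988938395536497/20588 + 450911) = sqrt(-1988929112180829/20588) = I*sqrt(10237018140394726863)/10294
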